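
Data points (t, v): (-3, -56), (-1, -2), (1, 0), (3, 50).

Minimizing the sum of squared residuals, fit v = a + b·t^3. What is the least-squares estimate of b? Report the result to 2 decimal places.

From the data, Σ1 = 4, Σt^3 = 0, Σt^3·t^3 = 1460.
And Σv = -8, Σt^3·v = 2864.
XᵀX·[a, b]ᵀ = Xᵀv becomes [[4, 0]; [0, 1460]]·[a, b]ᵀ = [-8, 2864]ᵀ.
Δ = 4·1460 − 0² = 5840.
a = ((-8)·1460 − 0·2864)/5840 = -2; b = (4·2864 − 0·(-8))/5840 = 716/365.

b = 1.96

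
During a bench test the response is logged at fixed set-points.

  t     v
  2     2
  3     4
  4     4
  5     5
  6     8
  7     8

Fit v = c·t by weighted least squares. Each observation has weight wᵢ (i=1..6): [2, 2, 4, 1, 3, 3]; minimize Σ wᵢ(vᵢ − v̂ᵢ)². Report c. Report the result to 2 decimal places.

Sums needed: Σwᵢ·t·t = 370.
Right-hand side: Σwᵢ·t·v = 433.
c = 433/370 = 1.17027.

c = 1.17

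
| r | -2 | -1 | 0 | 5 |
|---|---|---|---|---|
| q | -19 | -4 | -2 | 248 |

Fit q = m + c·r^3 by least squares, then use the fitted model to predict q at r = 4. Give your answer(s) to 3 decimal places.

The normal equations are: 4·m + 116·c = 223;  116·m + 15690·c = 31156.
(Σ1 = 4, Σr^3 = 116, Σr^3·r^3 = 15690, Σq = 223, Σr^3·q = 31156.)
Determinant 4·15690 − 116² = 49304.
m = (223·15690 − 116·31156)/49304 = -57613/24652; c = (4·31156 − 116·223)/49304 = 24689/12326.
At r = 4: q̂ = (-57613/24652)·(1) + (24689/12326)·(64) = 3102579/24652.

q̂ = 125.855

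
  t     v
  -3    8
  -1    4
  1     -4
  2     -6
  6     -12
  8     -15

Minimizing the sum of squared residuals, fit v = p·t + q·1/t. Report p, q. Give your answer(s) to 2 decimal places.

With design matrix A, AᵀA = [[115, 6]; [6, 1385/576]] and Aᵀv = [-236, -421/24]ᵀ.
det = 115·(1385/576) − 6² = 138539/576.
p = ((-236)·(1385/576) − 6·(-421/24))/(138539/576) = -266236/138539; q = (115·(-421/24) − 6·(-236))/(138539/576) = -346344/138539.

p = -1.92, q = -2.50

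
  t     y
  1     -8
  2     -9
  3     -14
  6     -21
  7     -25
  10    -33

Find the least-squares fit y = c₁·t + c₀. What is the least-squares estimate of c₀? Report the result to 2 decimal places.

c₀ = -4.59

Forming MᵀM = [[199, 29]; [29, 6]] and Mᵀy = [-699, -110]ᵀ gives MᵀM·[c₁, c₀]ᵀ = Mᵀy.
Eliminating c₀: 6·(row 1) − 29·(row 2) gives 353·c₁ = 6·(-699) − 29·(-110) = -1004, so c₁ = -1004/353.
Then c₀ = ((-110) − 29·(-1004/353))/6 = -1619/353.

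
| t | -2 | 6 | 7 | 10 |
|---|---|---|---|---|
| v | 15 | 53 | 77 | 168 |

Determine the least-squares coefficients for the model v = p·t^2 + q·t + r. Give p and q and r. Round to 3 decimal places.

Normal-equation sums: Σt^2·t^2 = 13713, Σt^2·t = 1551, Σt^2 = 189, Σt·t = 189, Σt = 21, Σ1 = 4.
Moment sums: Σt^2·v = 22541, Σt·v = 2507, Σv = 313.
Inverting the 3×3 Gram matrix, [p, q, r]ᵀ = [4261/2148, -6673/2148, 297/358]ᵀ.

p = 1.984, q = -3.107, r = 0.830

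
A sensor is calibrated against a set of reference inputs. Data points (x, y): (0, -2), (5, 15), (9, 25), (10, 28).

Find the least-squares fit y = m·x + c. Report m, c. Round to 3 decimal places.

m = 2.968, c = -1.306

Forming AᵀA = [[206, 24]; [24, 4]] and Aᵀy = [580, 66]ᵀ gives AᵀA·[m, c]ᵀ = Aᵀy.
Δ = 206·4 − 24² = 248.
m = (580·4 − 24·66)/248 = 92/31; c = (206·66 − 24·580)/248 = -81/62.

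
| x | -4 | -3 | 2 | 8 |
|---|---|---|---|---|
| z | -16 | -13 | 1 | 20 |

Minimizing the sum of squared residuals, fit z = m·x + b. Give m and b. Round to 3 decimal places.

m = 2.986, b = -4.240

Sums needed: Σx·x = 93, Σx = 3, Σ1 = 4.
For Aᵀz: Σx·z = 265, Σz = -8.
Normal equations: [[93, 3]; [3, 4]]·[m, b]ᵀ = [265, -8]ᵀ.
Eliminating b: 4·(row 1) − 3·(row 2) gives 363·m = 4·265 − 3·(-8) = 1084, so m = 1084/363.
Then b = ((-8) − 3·(1084/363))/4 = -513/121.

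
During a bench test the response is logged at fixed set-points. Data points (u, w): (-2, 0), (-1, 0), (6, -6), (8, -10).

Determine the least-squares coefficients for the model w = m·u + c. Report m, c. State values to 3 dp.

Sums needed: Σu·u = 105, Σu = 11, Σ1 = 4.
Moment sums: Σu·w = -116, Σw = -16.
AᵀA·[m, c]ᵀ = Aᵀw becomes [[105, 11]; [11, 4]]·[m, c]ᵀ = [-116, -16]ᵀ.
det = 105·4 − 11² = 299.
m = ((-116)·4 − 11·(-16))/299 = -288/299; c = (105·(-16) − 11·(-116))/299 = -404/299.

m = -0.963, c = -1.351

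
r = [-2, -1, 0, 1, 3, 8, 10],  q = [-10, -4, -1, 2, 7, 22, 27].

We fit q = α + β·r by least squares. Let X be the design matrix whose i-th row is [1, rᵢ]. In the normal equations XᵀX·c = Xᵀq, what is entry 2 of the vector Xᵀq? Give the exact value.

Entry 2 ↔ basis r, so (Xᵀq)_{2} = Σᵢ (r)·qᵢ = (-2)·(-10) + (-1)·(-4) + (0)·(-1) + (1)·(2) + (3)·(7) + (8)·(22) + (10)·(27) = 493.

493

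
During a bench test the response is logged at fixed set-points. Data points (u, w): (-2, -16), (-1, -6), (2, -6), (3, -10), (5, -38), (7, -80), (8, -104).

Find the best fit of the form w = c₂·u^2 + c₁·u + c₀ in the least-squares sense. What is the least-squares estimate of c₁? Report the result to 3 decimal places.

Sums needed: Σu^2·u^2 = 7236, Σu^2·u = 1006, Σu^2 = 156, Σu·u = 156, Σu = 22, Σ1 = 7.
For Xᵀw: Σu^2·w = -11710, Σu·w = -1586, Σw = -260.
Normal equations: [[7236, 1006, 156]; [1006, 156, 22]; [156, 22, 7]]·[c₂, c₁, c₀]ᵀ = [-11710, -1586, -260]ᵀ.
Row-reducing yields c₂ = -10805/5579, c₁ = 280621/106001, c₀ = -243986/106001.

c₁ = 2.647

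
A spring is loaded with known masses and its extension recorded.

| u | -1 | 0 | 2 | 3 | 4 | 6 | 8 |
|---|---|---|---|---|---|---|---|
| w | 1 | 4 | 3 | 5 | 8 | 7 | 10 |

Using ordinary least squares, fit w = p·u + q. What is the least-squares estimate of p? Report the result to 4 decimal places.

Forming MᵀM = [[130, 22]; [22, 7]] and Mᵀw = [174, 38]ᵀ gives MᵀM·[p, q]ᵀ = Mᵀw.
Eliminating q: 7·(row 1) − 22·(row 2) gives 426·p = 7·174 − 22·38 = 382, so p = 191/213.
Then q = (38 − 22·(191/213))/7 = 556/213.

p = 0.8967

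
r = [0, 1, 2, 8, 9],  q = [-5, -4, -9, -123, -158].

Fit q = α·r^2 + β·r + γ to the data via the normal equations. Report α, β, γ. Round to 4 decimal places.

Forming XᵀX = [[10674, 1250, 150]; [1250, 150, 20]; [150, 20, 5]] and Xᵀq = [-20710, -2428, -299]ᵀ gives XᵀX·[α, β, γ]ᵀ = Xᵀq.
Row-reducing yields α = -525/242, β = 3079/1210, γ = -2962/605.

α = -2.1694, β = 2.5446, γ = -4.8959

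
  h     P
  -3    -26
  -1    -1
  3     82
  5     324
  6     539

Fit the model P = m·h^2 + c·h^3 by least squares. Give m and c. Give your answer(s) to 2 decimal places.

m = 3.06, c = 1.98

With design matrix A, AᵀA = [[2084, 10900]; [10900, 63740]] and AᵀP = [28007, 159841]ᵀ.
det = 2084·63740 − 10900² = 14024160.
m = (28007·63740 − 10900·159841)/14024160 = 178747/58434; c = (2084·159841 − 10900·28007)/14024160 = 1159681/584340.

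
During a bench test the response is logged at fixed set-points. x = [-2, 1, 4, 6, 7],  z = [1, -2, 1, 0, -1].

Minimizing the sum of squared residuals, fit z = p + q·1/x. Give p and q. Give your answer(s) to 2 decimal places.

p = 0.21, q = -1.92

Entries of AᵀA: Σ1 = 5, Σ1/x = 89/84, Σ1/x·1/x = 9601/7056.
And Σz = -1, Σ1/x·z = -67/28.
Normal equations: [[5, 89/84]; [89/84, 9601/7056]]·[p, q]ᵀ = [-1, -67/28]ᵀ.
Determinant 5·(9601/7056) − (89/84)² = 10021/1764.
p = ((-1)·(9601/7056) − (89/84)·(-67/28))/(10021/1764) = 2072/10021; q = (5·(-67/28) − (89/84)·(-1))/(10021/1764) = -19236/10021.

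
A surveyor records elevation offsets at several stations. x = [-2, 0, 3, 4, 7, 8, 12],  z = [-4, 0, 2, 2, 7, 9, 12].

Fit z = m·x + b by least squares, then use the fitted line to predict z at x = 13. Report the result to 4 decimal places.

ẑ = 13.5920

With design matrix A, AᵀA = [[286, 32]; [32, 7]] and Aᵀz = [287, 28]ᵀ.
Eliminating b: 7·(row 1) − 32·(row 2) gives 978·m = 7·287 − 32·28 = 1113, so m = 371/326.
Then b = (28 − 32·(371/326))/7 = -196/163.
At x = 13: ẑ = (371/326)·(13) + (-196/163)·(1) = 4431/326.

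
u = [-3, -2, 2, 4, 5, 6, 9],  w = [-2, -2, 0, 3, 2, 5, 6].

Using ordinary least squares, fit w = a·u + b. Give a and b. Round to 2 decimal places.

a = 0.71, b = -0.43

Entries of AᵀA: Σu·u = 175, Σu = 21, Σ1 = 7.
And Σu·w = 116, Σw = 12.
So AᵀA·[a, b]ᵀ = Aᵀw: [[175, 21]; [21, 7]]·[a, b]ᵀ = [116, 12]ᵀ.
Eliminating b: 7·(row 1) − 21·(row 2) gives 784·a = 7·116 − 21·12 = 560, so a = 5/7.
Then b = (12 − 21·(5/7))/7 = -3/7.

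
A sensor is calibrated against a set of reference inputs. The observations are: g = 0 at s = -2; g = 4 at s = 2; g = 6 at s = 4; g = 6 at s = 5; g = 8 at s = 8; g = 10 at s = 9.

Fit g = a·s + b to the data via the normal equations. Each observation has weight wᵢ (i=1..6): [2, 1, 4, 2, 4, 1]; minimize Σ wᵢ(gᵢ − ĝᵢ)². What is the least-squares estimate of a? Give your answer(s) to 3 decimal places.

Sums needed: Σwᵢ·s·s = 463, Σwᵢ·s = 65, Σwᵢ·1 = 14.
For AᵀWg: Σwᵢ·s·g = 510, Σwᵢ·g = 82.
Determinant 463·14 − 65² = 2257.
a = (510·14 − 65·82)/2257 = 1810/2257; b = (463·82 − 65·510)/2257 = 4816/2257.

a = 0.802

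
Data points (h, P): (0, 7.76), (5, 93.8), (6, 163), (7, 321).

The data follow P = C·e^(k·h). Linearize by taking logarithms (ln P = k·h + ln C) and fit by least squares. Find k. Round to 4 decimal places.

With ln Pᵢ as the transformed response and hᵢ as the regressor:
Σh = 18.0000, Σ(h)² = 110.0000, Σln P = 17.4553, Σh·ln P = 93.6684.
Equations: 110.0000·k + 18.0000·ln C = 93.6684;  18.0000·k + 4·ln C = 17.4553.
Δ = 110.0000·4 − (18.0000)² = 116.0000; k = (93.6684·4 − 18.0000·17.4553)/116.0000 = 0.52136, ln C = (110.0000·17.4553 − 18.0000·93.6684)/116.0000 = 2.01772.

k = 0.5214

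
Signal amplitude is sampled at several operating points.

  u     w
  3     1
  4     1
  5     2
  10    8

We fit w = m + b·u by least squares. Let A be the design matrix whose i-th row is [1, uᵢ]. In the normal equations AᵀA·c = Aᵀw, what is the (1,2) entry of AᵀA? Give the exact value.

22

Row 1 ↔ basis 1, column 2 ↔ basis u, so (AᵀA)_{1,2} = Σᵢ u = (1)·(3) + (1)·(4) + (1)·(5) + (1)·(10) = 22.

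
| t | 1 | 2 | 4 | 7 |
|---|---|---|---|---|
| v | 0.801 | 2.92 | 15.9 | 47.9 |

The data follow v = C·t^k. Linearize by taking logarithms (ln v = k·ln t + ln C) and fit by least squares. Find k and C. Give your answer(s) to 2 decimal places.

k = 2.14, C = 0.75

With ln vᵢ as the transformed response and ln tᵢ as the regressor:
Σln t = 4.0254, Σ(ln t)² = 6.1888, Σln v = 7.4851, Σln t·ln v = 12.1066.
Equations: 6.1888·k + 4.0254·ln C = 12.1066;  4.0254·k + 4·ln C = 7.4851.
Solving (det = 8.5519): k = 2.13945, ln C = -0.28173, so C = exp(-0.28173) = 0.75447.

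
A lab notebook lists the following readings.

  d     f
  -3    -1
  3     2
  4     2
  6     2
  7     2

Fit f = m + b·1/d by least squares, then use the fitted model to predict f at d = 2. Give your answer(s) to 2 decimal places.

f̂ = 3.32

The normal equations are: 5·m + (47/84)·b = 7;  (47/84)·m + (261/784)·b = 89/42.
(Σ1 = 5, Σ1/d = 47/84, Σ1/d·1/d = 261/784, Σf = 7, Σ1/d·f = 89/42.)
Eliminating b: (261/784)·(row 1) − (47/84)·(row 2) gives (596/441)·m = (261/784)·7 − (47/84)·(89/42) = 8077/7056, so m = 8077/9536.
Then b = ((89/42) − (47/84)·(8077/9536))/(261/784) = 11781/2384.
At d = 2: f̂ = (8077/9536)·(1) + (11781/2384)·(1/2) = 31639/9536.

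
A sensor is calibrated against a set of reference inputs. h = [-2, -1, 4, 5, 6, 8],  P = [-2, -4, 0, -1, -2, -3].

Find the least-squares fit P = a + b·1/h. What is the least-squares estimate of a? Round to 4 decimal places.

The normal equations are: 6·a + (-91/120)·b = -12;  (-91/120)·a + (20101/14400)·b = 491/120.
(Σ1 = 6, Σ1/h = -91/120, Σ1/h·1/h = 20101/14400, ΣP = -12, Σ1/h·P = 491/120.)
Eliminating b: (20101/14400)·(row 1) − (-91/120)·(row 2) gives (4493/576)·a = (20101/14400)·(-12) − (-91/120)·(491/120) = -196531/14400, so a = -196531/112325.
Then b = ((491/120) − (-91/120)·(-196531/112325))/(20101/14400) = 44496/22465.

a = -1.7497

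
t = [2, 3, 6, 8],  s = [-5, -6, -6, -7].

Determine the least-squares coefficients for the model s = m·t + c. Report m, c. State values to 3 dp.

Sums needed: Σt·t = 113, Σt = 19, Σ1 = 4.
Right-hand side: Σt·s = -120, Σs = -24.
MᵀM·[m, c]ᵀ = Mᵀs becomes [[113, 19]; [19, 4]]·[m, c]ᵀ = [-120, -24]ᵀ.
Eliminating c: 4·(row 1) − 19·(row 2) gives 91·m = 4·(-120) − 19·(-24) = -24, so m = -24/91.
Then c = ((-24) − 19·(-24/91))/4 = -432/91.

m = -0.264, c = -4.747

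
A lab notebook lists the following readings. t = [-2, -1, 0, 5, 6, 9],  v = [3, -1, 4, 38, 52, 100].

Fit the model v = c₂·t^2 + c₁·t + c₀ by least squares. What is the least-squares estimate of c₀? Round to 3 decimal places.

Compute the Gram sums: Σt^2·t^2 = 8499, Σt^2·t = 1061, Σt^2 = 147, Σt·t = 147, Σt = 17, Σ1 = 6.
Moment sums: Σt^2·v = 10933, Σt·v = 1397, Σv = 196.
MᵀM·[c₂, c₁, c₀]ᵀ = Mᵀv becomes [[8499, 1061, 147]; [1061, 147, 17]; [147, 17, 6]]·[c₂, c₁, c₀]ᵀ = [10933, 1397, 196]ᵀ.
Row-reducing yields c₂ = 63493/68656, c₁ = 170633/68656, c₀ = 50931/17164.

c₀ = 2.967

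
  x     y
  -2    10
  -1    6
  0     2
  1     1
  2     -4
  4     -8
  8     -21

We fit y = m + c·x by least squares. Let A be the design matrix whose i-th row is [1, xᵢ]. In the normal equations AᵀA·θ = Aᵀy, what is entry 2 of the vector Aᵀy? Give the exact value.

-233

Entry 2 ↔ basis x, so (Aᵀy)_{2} = Σᵢ (x)·yᵢ = (-2)·(10) + (-1)·(6) + (0)·(2) + (1)·(1) + (2)·(-4) + (4)·(-8) + (8)·(-21) = -233.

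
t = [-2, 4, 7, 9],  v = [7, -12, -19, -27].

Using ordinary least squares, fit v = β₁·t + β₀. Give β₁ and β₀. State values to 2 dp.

β₁ = -3.02, β₀ = 0.85

Normal-equation sums: Σt·t = 150, Σt = 18, Σ1 = 4.
And Σt·v = -438, Σv = -51.
det = 150·4 − 18² = 276.
β₁ = ((-438)·4 − 18·(-51))/276 = -139/46; β₀ = (150·(-51) − 18·(-438))/276 = 39/46.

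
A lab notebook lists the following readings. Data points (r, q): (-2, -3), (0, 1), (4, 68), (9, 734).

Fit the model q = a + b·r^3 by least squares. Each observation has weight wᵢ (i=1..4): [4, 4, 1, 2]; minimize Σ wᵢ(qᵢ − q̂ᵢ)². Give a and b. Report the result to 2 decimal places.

a = 3.10, b = 1.00

Forming MᵀWM = [[11, 1490]; [1490, 1067234]] and MᵀWq = [1528, 1074620]ᵀ gives MᵀWM·[a, b]ᵀ = MᵀWq.
Eliminating b: 1067234·(row 1) − 1490·(row 2) gives 9519474·a = 1067234·1528 − 1490·1074620 = 29549752, so a = 14774876/4759737.
Then b = (1074620 − 1490·(14774876/4759737))/1067234 = 4772050/4759737.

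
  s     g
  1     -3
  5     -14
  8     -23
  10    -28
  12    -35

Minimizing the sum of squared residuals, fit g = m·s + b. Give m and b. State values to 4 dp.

m = -2.8797, b = 0.1337

The normal system MᵀM·[m, b]ᵀ = Mᵀg is [[334, 36]; [36, 5]]·[m, b]ᵀ = [-957, -103]ᵀ.
Determinant 334·5 − 36² = 374.
m = ((-957)·5 − 36·(-103))/374 = -1077/374; b = (334·(-103) − 36·(-957))/374 = 25/187.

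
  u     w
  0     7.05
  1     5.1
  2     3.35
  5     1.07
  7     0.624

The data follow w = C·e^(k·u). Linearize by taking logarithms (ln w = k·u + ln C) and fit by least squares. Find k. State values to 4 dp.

With ln wᵢ as the transformed response and uᵢ as the regressor:
XᵀX = [[79.0000, 15.0000]; [15.0000, 5]], rhs = [1.0842, 4.3873]ᵀ  (here Σu = 15.0000, Σ(u)² = 79.0000, Σln w = 4.3873, Σu·ln w = 1.0842).
Δ = 79.0000·5 − (15.0000)² = 170.0000; k = (1.0842·5 − 15.0000·4.3873)/170.0000 = -0.35522, ln C = (79.0000·4.3873 − 15.0000·1.0842)/170.0000 = 1.94313.

k = -0.3552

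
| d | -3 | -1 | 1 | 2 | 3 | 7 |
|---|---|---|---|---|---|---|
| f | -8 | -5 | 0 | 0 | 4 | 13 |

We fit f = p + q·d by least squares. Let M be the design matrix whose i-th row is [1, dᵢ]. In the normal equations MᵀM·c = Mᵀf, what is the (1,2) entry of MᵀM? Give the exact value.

9

Row 1 ↔ basis 1, column 2 ↔ basis d, so (MᵀM)_{1,2} = Σᵢ d = (1)·(-3) + (1)·(-1) + (1)·(1) + (1)·(2) + (1)·(3) + (1)·(7) = 9.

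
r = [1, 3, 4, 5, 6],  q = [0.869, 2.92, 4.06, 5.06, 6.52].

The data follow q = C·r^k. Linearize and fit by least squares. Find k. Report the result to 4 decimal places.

Taking logs, ln q = k·ln r + ln C, so regress ln q on ln r.
AᵀA = [[8.9295, 5.8861]; [5.8861, 5]], rhs = [9.0885, 5.8286]ᵀ  (here Σln r = 5.8861, Σ(ln r)² = 8.9295, Σln q = 5.8286, Σln r·ln q = 9.0885).
Slope k = (n·Σln r·ln q − Σln r·Σln q)/(n·Σ(ln r)² − (Σln r)²) = (5·9.0885 − 5.8861·5.8286)/10.0010 = 1.11337; ln C = (Σln q − k·Σln r)/n = -0.14496.

k = 1.1134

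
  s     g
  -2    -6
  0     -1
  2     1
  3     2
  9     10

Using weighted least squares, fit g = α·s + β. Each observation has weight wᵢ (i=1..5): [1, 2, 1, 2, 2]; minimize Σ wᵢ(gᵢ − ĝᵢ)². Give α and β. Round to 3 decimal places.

Compute the Gram sums: Σwᵢ·s·s = 188, Σwᵢ·s = 24, Σwᵢ·1 = 8.
For MᵀWg: Σwᵢ·s·g = 206, Σwᵢ·g = 17.
Normal equations: [[188, 24]; [24, 8]]·[α, β]ᵀ = [206, 17]ᵀ.
Eliminating β: 8·(row 1) − 24·(row 2) gives 928·α = 8·206 − 24·17 = 1240, so α = 155/116.
Then β = (17 − 24·(155/116))/8 = -437/232.

α = 1.336, β = -1.884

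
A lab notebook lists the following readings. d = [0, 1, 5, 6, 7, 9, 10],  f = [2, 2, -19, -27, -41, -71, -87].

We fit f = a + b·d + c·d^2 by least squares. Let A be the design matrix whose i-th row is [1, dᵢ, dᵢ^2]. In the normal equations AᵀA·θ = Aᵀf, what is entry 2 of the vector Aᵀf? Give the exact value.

Entry 2 ↔ basis d, so (Aᵀf)_{2} = Σᵢ (d)·fᵢ = (0)·(2) + (1)·(2) + (5)·(-19) + (6)·(-27) + (7)·(-41) + (9)·(-71) + (10)·(-87) = -2051.

-2051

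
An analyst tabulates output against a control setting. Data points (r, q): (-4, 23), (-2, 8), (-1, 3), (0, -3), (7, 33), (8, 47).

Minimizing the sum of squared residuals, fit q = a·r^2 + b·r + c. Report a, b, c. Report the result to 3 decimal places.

With design matrix X, XᵀX = [[6770, 782, 134]; [782, 134, 8]; [134, 8, 6]] and Xᵀq = [5028, 496, 111]ᵀ.
Row-reducing yields a = 31325/30558, b = -335077/152790, c = -37429/25465.

a = 1.025, b = -2.193, c = -1.470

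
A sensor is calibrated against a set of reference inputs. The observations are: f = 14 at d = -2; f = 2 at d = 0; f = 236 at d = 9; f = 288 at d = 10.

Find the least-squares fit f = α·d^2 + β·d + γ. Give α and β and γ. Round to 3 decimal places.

Setting ∂/∂α … = 0 gives: 16577·α + 1721·β + 185·γ = 47972;  1721·α + 185·β + 17·γ = 4976;  185·α + 17·β + 4·γ = 540.
(Σd^2·d^2 = 16577, Σd^2·d = 1721, Σd^2 = 185, Σd·d = 185, Σd = 17, Σ1 = 4, Σd^2·f = 47972, Σd·f = 4976, Σf = 540.)
Row-reducing yields α = 28949/10194, β = 2395/10194, γ = 4520/1699.

α = 2.840, β = 0.235, γ = 2.660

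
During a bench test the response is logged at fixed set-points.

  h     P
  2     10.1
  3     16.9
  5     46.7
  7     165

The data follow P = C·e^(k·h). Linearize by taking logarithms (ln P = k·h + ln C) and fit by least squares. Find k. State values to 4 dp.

Taking logs, ln P = k·h + ln C, so regress ln P on h.
Σh = 17.0000, Σ(h)² = 87.0000, Σln P = 14.0895, Σh·ln P = 68.0674.
Equations: 87.0000·k + 17.0000·ln C = 68.0674;  17.0000·k + 4·ln C = 14.0895.
Δ = 87.0000·4 − (17.0000)² = 59.0000; k = (68.0674·4 − 17.0000·14.0895)/59.0000 = 0.55504, ln C = (87.0000·14.0895 − 17.0000·68.0674)/59.0000 = 1.16347.

k = 0.5550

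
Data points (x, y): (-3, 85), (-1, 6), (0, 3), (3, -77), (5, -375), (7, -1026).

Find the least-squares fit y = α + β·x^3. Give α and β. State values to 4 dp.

α = 3.0684, β = -3.0030

With design matrix M, MᵀM = [[6, 467]; [467, 134733]] and Mᵀy = [-1384, -403173]ᵀ.
Eliminating β: 134733·(row 1) − 467·(row 2) gives 590309·α = 134733·(-1384) − 467·(-403173) = 1811319, so α = 1811319/590309.
Then β = ((-403173) − 467·(1811319/590309))/134733 = -1772710/590309.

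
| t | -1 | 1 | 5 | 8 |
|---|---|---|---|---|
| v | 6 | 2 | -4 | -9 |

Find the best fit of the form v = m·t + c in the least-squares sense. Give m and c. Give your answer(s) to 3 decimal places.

Compute the Gram sums: Σt·t = 91, Σt = 13, Σ1 = 4.
Right-hand side: Σt·v = -96, Σv = -5.
So XᵀX·[m, c]ᵀ = Xᵀv: [[91, 13]; [13, 4]]·[m, c]ᵀ = [-96, -5]ᵀ.
Δ = 91·4 − 13² = 195.
m = ((-96)·4 − 13·(-5))/195 = -319/195; c = (91·(-5) − 13·(-96))/195 = 61/15.

m = -1.636, c = 4.067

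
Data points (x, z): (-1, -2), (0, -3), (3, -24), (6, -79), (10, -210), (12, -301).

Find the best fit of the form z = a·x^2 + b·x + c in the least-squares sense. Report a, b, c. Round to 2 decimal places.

a = -1.99, b = -1.01, c = -2.10

The normal system MᵀM·[a, b, c]ᵀ = Mᵀz is [[32114, 2970, 290]; [2970, 290, 30]; [290, 30, 6]]·[a, b, c]ᵀ = [-67406, -6256, -619]ᵀ.
Row-reducing yields a = -66533/33484, b = -168313/167420, c = -35179/16742.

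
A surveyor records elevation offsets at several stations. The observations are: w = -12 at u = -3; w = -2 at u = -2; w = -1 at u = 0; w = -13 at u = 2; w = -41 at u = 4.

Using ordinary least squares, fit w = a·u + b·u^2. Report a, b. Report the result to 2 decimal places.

a = -2.30, b = -2.00

The normal system AᵀA·[a, b]ᵀ = Aᵀw is [[33, 37]; [37, 369]]·[a, b]ᵀ = [-150, -824]ᵀ.
Eliminating b: 369·(row 1) − 37·(row 2) gives 10808·a = 369·(-150) − 37·(-824) = -24862, so a = -12431/5404.
Then b = ((-824) − 37·(-12431/5404))/369 = -10821/5404.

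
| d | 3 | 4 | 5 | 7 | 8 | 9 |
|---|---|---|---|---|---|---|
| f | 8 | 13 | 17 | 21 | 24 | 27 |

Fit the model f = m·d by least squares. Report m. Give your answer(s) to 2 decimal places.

Forming AᵀA = [[244]] and Aᵀf = [743]ᵀ gives AᵀA·[m]ᵀ = Aᵀf.
m = 743/244 = 3.04508.

m = 3.05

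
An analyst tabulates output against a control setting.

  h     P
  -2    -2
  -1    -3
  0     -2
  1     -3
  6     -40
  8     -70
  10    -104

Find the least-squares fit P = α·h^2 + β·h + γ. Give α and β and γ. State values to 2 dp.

α = -0.92, β = -1.03, γ = -1.57

Entries of AᵀA: Σh^2·h^2 = 15410, Σh^2·h = 1720, Σh^2 = 206, Σh·h = 206, Σh = 22, Σ1 = 7.
Right-hand side: Σh^2·P = -16334, Σh·P = -1836, ΣP = -224.
Normal equations: [[15410, 1720, 206]; [1720, 206, 22]; [206, 22, 7]]·[α, β, γ]ᵀ = [-16334, -1836, -224]ᵀ.
Inverting the 3×3 Gram matrix, [α, β, γ]ᵀ = [-208445/225561, -232088/225561, -118098/75187]ᵀ.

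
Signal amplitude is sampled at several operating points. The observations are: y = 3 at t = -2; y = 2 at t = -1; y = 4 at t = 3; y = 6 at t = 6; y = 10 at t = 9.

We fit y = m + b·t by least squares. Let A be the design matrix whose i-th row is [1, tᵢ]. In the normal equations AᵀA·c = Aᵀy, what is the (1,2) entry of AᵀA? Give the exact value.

15

Row 1 ↔ basis 1, column 2 ↔ basis t, so (AᵀA)_{1,2} = Σᵢ t = (1)·(-2) + (1)·(-1) + (1)·(3) + (1)·(6) + (1)·(9) = 15.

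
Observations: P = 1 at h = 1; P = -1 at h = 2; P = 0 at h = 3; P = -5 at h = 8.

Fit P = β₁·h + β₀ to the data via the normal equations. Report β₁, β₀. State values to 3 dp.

β₁ = -0.810, β₀ = 1.586

Forming MᵀM = [[78, 14]; [14, 4]] and MᵀP = [-41, -5]ᵀ gives MᵀM·[β₁, β₀]ᵀ = MᵀP.
Δ = 78·4 − 14² = 116.
β₁ = ((-41)·4 − 14·(-5))/116 = -47/58; β₀ = (78·(-5) − 14·(-41))/116 = 46/29.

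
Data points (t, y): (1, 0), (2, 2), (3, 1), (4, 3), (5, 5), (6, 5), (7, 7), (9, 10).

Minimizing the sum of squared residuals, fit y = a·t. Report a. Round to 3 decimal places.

Entries of AᵀA: Σt·t = 221.
For Aᵀy: Σt·y = 213.
So AᵀA·[a]ᵀ = Aᵀy: [[221]]·[a]ᵀ = [213]ᵀ.
a = 213/221 = 0.963801.

a = 0.964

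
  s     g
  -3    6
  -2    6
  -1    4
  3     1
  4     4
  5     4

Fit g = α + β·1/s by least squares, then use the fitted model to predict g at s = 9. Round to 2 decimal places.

Setting ∂/∂α … = 0 gives: 6·α + (-21/20)·β = 25;  (-21/20)·α + (5669/3600)·β = -103/15.
Eliminating β: (5669/3600)·(row 1) − (-21/20)·(row 2) gives (2003/240)·α = (5669/3600)·25 − (-21/20)·(-103/15) = 115769/3600, so α = 115769/30045.
Then β = ((-103/15) − (-21/20)·(115769/30045))/(5669/3600) = -3588/2003.
At s = 9: ĝ = (115769/30045)·(1) + (-3588/2003)·(1/9) = 109789/30045.

ĝ = 3.65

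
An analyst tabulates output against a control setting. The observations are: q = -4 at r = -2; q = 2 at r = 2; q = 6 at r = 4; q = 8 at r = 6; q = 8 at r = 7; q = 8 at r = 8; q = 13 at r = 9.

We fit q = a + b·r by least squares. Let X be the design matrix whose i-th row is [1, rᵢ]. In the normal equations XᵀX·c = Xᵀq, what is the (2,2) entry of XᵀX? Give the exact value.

Row 2 ↔ basis r, column 2 ↔ basis r, so (XᵀX)_{2,2} = Σᵢ (r)·(r) = (-2)·(-2) + (2)·(2) + (4)·(4) + (6)·(6) + (7)·(7) + (8)·(8) + (9)·(9) = 254.

254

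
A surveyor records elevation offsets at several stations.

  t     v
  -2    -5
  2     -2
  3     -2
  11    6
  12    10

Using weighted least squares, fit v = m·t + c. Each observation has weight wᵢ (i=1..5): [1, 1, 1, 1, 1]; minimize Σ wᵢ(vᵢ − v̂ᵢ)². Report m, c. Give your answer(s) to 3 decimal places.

m = 1.019, c = -3.899

Forming MᵀWM = [[282, 26]; [26, 5]] and MᵀWv = [186, 7]ᵀ gives MᵀWM·[m, c]ᵀ = MᵀWv.
Determinant 282·5 − 26² = 734.
m = (186·5 − 26·7)/734 = 374/367; c = (282·7 − 26·186)/734 = -1431/367.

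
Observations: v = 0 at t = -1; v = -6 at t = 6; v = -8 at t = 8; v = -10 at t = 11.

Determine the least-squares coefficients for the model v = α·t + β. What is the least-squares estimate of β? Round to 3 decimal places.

β = -0.923

The normal equations are: 222·α + 24·β = -210;  24·α + 4·β = -24.
Determinant 222·4 − 24² = 312.
α = ((-210)·4 − 24·(-24))/312 = -11/13; β = (222·(-24) − 24·(-210))/312 = -12/13.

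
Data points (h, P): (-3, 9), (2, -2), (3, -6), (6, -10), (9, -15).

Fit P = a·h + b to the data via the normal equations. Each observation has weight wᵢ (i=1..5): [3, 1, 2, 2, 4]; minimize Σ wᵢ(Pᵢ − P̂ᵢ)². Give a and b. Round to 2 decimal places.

a = -1.99, b = 2.20

The normal system XᵀWX·[a, b]ᵀ = XᵀWP is [[445, 47]; [47, 12]]·[a, b]ᵀ = [-781, -67]ᵀ.
Eliminating b: 12·(row 1) − 47·(row 2) gives 3131·a = 12·(-781) − 47·(-67) = -6223, so a = -6223/3131.
Then b = ((-67) − 47·(-6223/3131))/12 = 6892/3131.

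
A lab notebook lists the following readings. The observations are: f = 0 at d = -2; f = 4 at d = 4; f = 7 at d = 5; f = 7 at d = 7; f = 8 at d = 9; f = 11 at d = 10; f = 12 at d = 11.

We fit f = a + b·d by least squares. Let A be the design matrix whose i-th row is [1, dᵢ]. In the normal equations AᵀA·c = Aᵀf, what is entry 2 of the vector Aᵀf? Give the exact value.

414

Entry 2 ↔ basis d, so (Aᵀf)_{2} = Σᵢ (d)·fᵢ = (-2)·(0) + (4)·(4) + (5)·(7) + (7)·(7) + (9)·(8) + (10)·(11) + (11)·(12) = 414.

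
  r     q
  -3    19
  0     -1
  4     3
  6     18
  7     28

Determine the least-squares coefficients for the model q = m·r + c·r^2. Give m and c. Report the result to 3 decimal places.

Setting ∂/∂m … = 0 gives: 110·m + 596·c = 259;  596·m + 4034·c = 2239.
(Σr·r = 110, Σr·r^2 = 596, Σr^2·r^2 = 4034, Σr·q = 259, Σr^2·q = 2239.)
Eliminating c: 4034·(row 1) − 596·(row 2) gives 88524·m = 4034·259 − 596·2239 = -289638, so m = -16091/4918.
Then c = (2239 − 596·(-16091/4918))/4034 = 5107/4918.

m = -3.272, c = 1.038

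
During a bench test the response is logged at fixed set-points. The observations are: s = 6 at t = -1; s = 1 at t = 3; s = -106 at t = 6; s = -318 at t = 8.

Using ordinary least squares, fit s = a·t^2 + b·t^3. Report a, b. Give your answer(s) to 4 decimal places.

Compute the Gram sums: Σt^2·t^2 = 5474, Σt^2·t^3 = 40786, Σt^3·t^3 = 309530.
Right-hand side: Σt^2·s = -24153, Σt^3·s = -185691.
Δ = 5474·309530 − 40786² = 30869424.
a = ((-24153)·309530 − 40786·(-185691))/30869424 = 902917/285828; b = (5474·(-185691) − 40786·(-24153))/30869424 = -290447/285828.

a = 3.1590, b = -1.0162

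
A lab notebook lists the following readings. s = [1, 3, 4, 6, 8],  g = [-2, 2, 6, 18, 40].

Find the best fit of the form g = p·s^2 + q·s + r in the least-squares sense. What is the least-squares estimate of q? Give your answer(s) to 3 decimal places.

With design matrix M, MᵀM = [[5730, 820, 126]; [820, 126, 22]; [126, 22, 5]] and Mᵀg = [3320, 456, 64]ᵀ.
Inverting the 3×3 Gram matrix, [p, q, r]ᵀ = [4412/5071, -9844/5071, -2960/5071]ᵀ.

q = -1.941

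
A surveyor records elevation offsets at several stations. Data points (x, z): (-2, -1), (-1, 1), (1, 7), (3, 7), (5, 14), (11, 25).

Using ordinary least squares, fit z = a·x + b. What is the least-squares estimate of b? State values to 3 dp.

b = 3.213

Setting ∂/∂a … = 0 gives: 161·a + 17·b = 374;  17·a + 6·b = 53.
det = 161·6 − 17² = 677.
a = (374·6 − 17·53)/677 = 1343/677; b = (161·53 − 17·374)/677 = 2175/677.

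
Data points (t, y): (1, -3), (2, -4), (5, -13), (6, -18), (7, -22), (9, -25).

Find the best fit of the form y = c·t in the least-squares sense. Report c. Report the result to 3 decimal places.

c = -2.872

The normal system MᵀM·[c]ᵀ = Mᵀy is [[196]]·[c]ᵀ = [-563]ᵀ.
c = (-563)/196 = -2.87245.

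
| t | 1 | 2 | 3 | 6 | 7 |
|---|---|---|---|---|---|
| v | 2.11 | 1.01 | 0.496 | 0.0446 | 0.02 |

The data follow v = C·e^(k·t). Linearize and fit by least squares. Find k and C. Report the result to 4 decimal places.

k = -0.7802, C = 4.8128

Taking logs, ln v = k·t + ln C, so regress ln v on t.
Σt = 19.0000, Σ(t)² = 99.0000, Σln v = -6.9666, Σt·ln v = -47.3812.
Normal system: [[99.0000, 19.0000]; [19.0000, 5]]·[k, ln C]ᵀ = [-47.3812, -6.9666]ᵀ.
Δ = 99.0000·5 − (19.0000)² = 134.0000; k = (-47.3812·5 − 19.0000·-6.9666)/134.0000 = -0.78016, ln C = (99.0000·-6.9666 − 19.0000·-47.3812)/134.0000 = 1.57128, so C = exp(1.57128) = 4.81281.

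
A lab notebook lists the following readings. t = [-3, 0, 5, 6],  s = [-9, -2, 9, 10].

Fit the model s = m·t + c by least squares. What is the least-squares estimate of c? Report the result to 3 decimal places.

Compute the Gram sums: Σt·t = 70, Σt = 8, Σ1 = 4.
Right-hand side: Σt·s = 132, Σs = 8.
AᵀA·[m, c]ᵀ = Aᵀs becomes [[70, 8]; [8, 4]]·[m, c]ᵀ = [132, 8]ᵀ.
Determinant 70·4 − 8² = 216.
m = (132·4 − 8·8)/216 = 58/27; c = (70·8 − 8·132)/216 = -62/27.

c = -2.296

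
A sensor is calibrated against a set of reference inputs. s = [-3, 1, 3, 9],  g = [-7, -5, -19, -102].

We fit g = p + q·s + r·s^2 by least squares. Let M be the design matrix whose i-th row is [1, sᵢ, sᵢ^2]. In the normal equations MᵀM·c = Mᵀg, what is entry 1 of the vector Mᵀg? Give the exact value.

Entry 1 ↔ basis 1, so (Mᵀg)_{1} = Σᵢ gᵢ = (1)·(-7) + (1)·(-5) + (1)·(-19) + (1)·(-102) = -133.

-133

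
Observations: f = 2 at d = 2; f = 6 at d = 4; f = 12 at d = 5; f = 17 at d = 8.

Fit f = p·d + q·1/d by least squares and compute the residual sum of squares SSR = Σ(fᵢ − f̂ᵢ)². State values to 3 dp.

Sums needed: Σd·d = 109, Σd·1/d = 4, Σ1/d·1/d = 589/1600.
Moment sums: Σd·f = 224, Σ1/d·f = 281/40.
Normal equations: [[109, 4]; [4, 589/1600]]·[p, q]ᵀ = [224, 281/40]ᵀ.
Δ = 109·(589/1600) − 4² = 38601/1600.
p = (224·(589/1600) − 4·(281/40))/(38601/1600) = 9664/4289; q = (109·(281/40) − 4·224)/(38601/1600) = -23160/4289.
Residuals: 830/4289, -7132/4289, 7780/4289, -1504/4289; SSR = 26660/4289.

SSR = 6.216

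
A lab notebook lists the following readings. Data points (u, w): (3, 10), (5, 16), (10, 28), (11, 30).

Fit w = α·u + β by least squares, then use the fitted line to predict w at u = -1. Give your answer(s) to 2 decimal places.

The normal equations are: 255·α + 29·β = 720;  29·α + 4·β = 84.
(Σu·u = 255, Σu = 29, Σ1 = 4, Σu·w = 720, Σw = 84.)
Determinant 255·4 − 29² = 179.
α = (720·4 − 29·84)/179 = 444/179; β = (255·84 − 29·720)/179 = 540/179.
At u = -1: ŵ = (444/179)·(-1) + (540/179)·(1) = 96/179.

ŵ = 0.54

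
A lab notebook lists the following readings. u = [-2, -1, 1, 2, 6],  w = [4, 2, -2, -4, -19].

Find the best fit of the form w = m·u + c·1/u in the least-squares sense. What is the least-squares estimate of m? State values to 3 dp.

Entries of AᵀA: Σu·u = 46, Σu·1/u = 5, Σ1/u·1/u = 91/36.
And Σu·w = -134, Σ1/u·w = -67/6.
Eliminating c: (91/36)·(row 1) − 5·(row 2) gives (1643/18)·m = (91/36)·(-134) − 5·(-67/6) = -2546/9, so m = -5092/1643.
Then c = ((-67/6) − 5·(-5092/1643))/(91/36) = 2814/1643.

m = -3.099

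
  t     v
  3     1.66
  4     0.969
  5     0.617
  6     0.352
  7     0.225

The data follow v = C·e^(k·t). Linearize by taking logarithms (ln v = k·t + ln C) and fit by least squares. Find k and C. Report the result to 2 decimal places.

k = -0.50, C = 7.36

Let Y = ln v. Fitting Y = k·t + ln C by least squares:
XᵀX = [[135.0000, 25.0000]; [25.0000, 5]], rhs = [-17.7263, -2.5433]ᵀ  (here Σt = 25.0000, Σ(t)² = 135.0000, Σln v = -2.5433, Σt·ln v = -17.7263).
Slope k = (n·Σt·ln v − Σt·Σln v)/(n·Σ(t)² − (Σt)²) = (5·-17.7263 − 25.0000·-2.5433)/50.0000 = -0.50096; ln C = (Σln v − k·Σt)/n = 1.99612, so C = exp(1.99612) = 7.36045.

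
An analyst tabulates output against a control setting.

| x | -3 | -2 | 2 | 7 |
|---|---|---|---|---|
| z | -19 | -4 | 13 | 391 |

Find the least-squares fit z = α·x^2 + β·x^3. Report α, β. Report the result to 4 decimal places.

The normal system MᵀM·[α, β]ᵀ = Mᵀz is [[2514, 16564]; [16564, 118506]]·[α, β]ᵀ = [19024, 134762]ᵀ.
Determinant 2514·118506 − 16564² = 23557988.
α = (19024·118506 − 16564·134762)/23557988 = 5565094/5889497; β = (2514·134762 − 16564·19024)/23557988 = 5919533/5889497.

α = 0.9449, β = 1.0051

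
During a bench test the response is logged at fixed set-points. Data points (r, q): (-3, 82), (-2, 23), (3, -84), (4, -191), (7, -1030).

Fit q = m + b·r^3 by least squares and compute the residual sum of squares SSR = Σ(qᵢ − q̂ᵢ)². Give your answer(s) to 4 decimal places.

SSR = 10.9868

Forming MᵀM = [[5, 399]; [399, 123267]] and Mᵀq = [-1200, -370180]ᵀ gives MᵀM·[m, b]ᵀ = Mᵀq.
Δ = 5·123267 − 399² = 457134.
m = ((-1200)·123267 − 399·(-370180))/457134 = -36430/76189; b = (5·(-370180) − 399·(-1200))/457134 = -686050/228567.
Residuals: 109478/76189, -122069/228567, -188996/76189, 360193/228567, 430/228567; SSR = 2511230/228567.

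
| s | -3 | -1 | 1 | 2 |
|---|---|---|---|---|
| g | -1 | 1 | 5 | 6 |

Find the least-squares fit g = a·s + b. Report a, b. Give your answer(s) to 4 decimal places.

The normal system MᵀM·[a, b]ᵀ = Mᵀg is [[15, -1]; [-1, 4]]·[a, b]ᵀ = [19, 11]ᵀ.
Eliminating b: 4·(row 1) − (-1)·(row 2) gives 59·a = 4·19 − (-1)·11 = 87, so a = 87/59.
Then b = (11 − (-1)·(87/59))/4 = 184/59.

a = 1.4746, b = 3.1186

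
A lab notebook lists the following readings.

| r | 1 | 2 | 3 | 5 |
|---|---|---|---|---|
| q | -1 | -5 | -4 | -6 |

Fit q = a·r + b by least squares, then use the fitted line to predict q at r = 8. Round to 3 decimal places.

XᵀX·[a, b]ᵀ = Xᵀq reads: 39·a + 11·b = -53;  11·a + 4·b = -16.
(Σr·r = 39, Σr = 11, Σ1 = 4, Σr·q = -53, Σq = -16.)
Determinant 39·4 − 11² = 35.
a = ((-53)·4 − 11·(-16))/35 = -36/35; b = (39·(-16) − 11·(-53))/35 = -41/35.
At r = 8: q̂ = (-36/35)·(8) + (-41/35)·(1) = -47/5.

q̂ = -9.400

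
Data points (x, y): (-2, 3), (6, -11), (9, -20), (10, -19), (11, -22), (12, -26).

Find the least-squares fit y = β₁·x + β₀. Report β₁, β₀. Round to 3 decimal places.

Compute the Gram sums: Σx·x = 486, Σx = 46, Σ1 = 6.
For Aᵀy: Σx·y = -996, Σy = -95.
det = 486·6 − 46² = 800.
β₁ = ((-996)·6 − 46·(-95))/800 = -803/400; β₀ = (486·(-95) − 46·(-996))/800 = -177/400.

β₁ = -2.008, β₀ = -0.443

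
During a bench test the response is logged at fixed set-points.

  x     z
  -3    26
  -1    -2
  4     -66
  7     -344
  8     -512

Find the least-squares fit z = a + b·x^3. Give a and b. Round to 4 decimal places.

a = -2.0363, b = -0.9964

From the data, Σ1 = 5, Σx^3 = 891, Σx^3·x^3 = 384619.
Right-hand side: Σz = -898, Σx^3·z = -385060.
MᵀM·[a, b]ᵀ = Mᵀz becomes [[5, 891]; [891, 384619]]·[a, b]ᵀ = [-898, -385060]ᵀ.
det = 5·384619 − 891² = 1129214.
a = ((-898)·384619 − 891·(-385060))/1129214 = -1149701/564607; b = (5·(-385060) − 891·(-898))/1129214 = -562591/564607.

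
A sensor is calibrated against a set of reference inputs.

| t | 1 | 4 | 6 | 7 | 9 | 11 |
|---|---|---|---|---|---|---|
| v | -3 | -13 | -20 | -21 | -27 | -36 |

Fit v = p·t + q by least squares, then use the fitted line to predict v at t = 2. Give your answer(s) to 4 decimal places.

v̂ = -6.2474

Compute the Gram sums: Σt·t = 304, Σt = 38, Σ1 = 6.
And Σt·v = -961, Σv = -120.
AᵀA·[p, q]ᵀ = Aᵀv becomes [[304, 38]; [38, 6]]·[p, q]ᵀ = [-961, -120]ᵀ.
Determinant 304·6 − 38² = 380.
p = ((-961)·6 − 38·(-120))/380 = -603/190; q = (304·(-120) − 38·(-961))/380 = 1/10.
At t = 2: v̂ = (-603/190)·(2) + (1/10)·(1) = -1187/190.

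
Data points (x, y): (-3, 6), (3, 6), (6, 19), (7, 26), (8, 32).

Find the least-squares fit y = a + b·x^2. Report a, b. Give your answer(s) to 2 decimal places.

Entries of AᵀA: Σ1 = 5, Σx^2 = 167, Σx^2·x^2 = 7955.
Moment sums: Σy = 89, Σx^2·y = 4114.
So AᵀA·[a, b]ᵀ = Aᵀy: [[5, 167]; [167, 7955]]·[a, b]ᵀ = [89, 4114]ᵀ.
Δ = 5·7955 − 167² = 11886.
a = (89·7955 − 167·4114)/11886 = 20957/11886; b = (5·4114 − 167·89)/11886 = 5707/11886.

a = 1.76, b = 0.48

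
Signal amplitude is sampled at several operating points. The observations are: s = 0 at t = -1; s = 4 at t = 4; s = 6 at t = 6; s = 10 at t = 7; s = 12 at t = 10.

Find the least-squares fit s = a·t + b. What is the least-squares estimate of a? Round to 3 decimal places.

a = 1.132

MᵀM·[a, b]ᵀ = Mᵀs reads: 202·a + 26·b = 242;  26·a + 5·b = 32.
Eliminating b: 5·(row 1) − 26·(row 2) gives 334·a = 5·242 − 26·32 = 378, so a = 189/167.
Then b = (32 − 26·(189/167))/5 = 86/167.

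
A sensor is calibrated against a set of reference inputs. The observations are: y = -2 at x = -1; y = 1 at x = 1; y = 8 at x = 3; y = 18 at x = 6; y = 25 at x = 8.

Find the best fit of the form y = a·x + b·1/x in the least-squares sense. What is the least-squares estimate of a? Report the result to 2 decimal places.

The normal system AᵀA·[a, b]ᵀ = Aᵀy is [[111, 5]; [5, 1241/576]]·[a, b]ᵀ = [335, 283/24]ᵀ.
Determinant 111·(1241/576) − 5² = 41117/192.
a = (335·(1241/576) − 5·(283/24))/(41117/192) = 381775/123351; b = (111·(283/24) − 5·335)/(41117/192) = -70296/41117.

a = 3.10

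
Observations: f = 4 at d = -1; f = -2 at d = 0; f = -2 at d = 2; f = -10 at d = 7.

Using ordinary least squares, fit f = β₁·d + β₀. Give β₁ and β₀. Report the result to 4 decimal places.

Entries of XᵀX: Σd·d = 54, Σd = 8, Σ1 = 4.
For Xᵀf: Σd·f = -78, Σf = -10.
So XᵀX·[β₁, β₀]ᵀ = Xᵀf: [[54, 8]; [8, 4]]·[β₁, β₀]ᵀ = [-78, -10]ᵀ.
Δ = 54·4 − 8² = 152.
β₁ = ((-78)·4 − 8·(-10))/152 = -29/19; β₀ = (54·(-10) − 8·(-78))/152 = 21/38.

β₁ = -1.5263, β₀ = 0.5526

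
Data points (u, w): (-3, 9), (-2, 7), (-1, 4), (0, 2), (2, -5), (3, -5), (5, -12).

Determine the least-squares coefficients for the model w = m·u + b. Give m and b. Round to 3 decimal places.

Normal-equation sums: Σu·u = 52, Σu = 4, Σ1 = 7.
For Xᵀw: Σu·w = -130, Σw = 0.
Normal equations: [[52, 4]; [4, 7]]·[m, b]ᵀ = [-130, 0]ᵀ.
det = 52·7 − 4² = 348.
m = ((-130)·7 − 4·0)/348 = -455/174; b = (52·0 − 4·(-130))/348 = 130/87.

m = -2.615, b = 1.494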